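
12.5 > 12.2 True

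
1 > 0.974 True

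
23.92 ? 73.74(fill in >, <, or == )<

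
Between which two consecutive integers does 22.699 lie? 22 and 23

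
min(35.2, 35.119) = 35.119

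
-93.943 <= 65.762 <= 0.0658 False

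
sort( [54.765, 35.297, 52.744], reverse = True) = [54.765, 52.744, 35.297]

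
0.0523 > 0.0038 True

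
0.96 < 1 True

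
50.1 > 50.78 False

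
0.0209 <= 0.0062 False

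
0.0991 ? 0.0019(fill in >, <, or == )>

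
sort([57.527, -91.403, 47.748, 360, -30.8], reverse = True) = [360, 57.527, 47.748, -30.8, -91.403]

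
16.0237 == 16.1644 False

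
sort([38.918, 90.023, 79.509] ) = [38.918, 79.509, 90.023]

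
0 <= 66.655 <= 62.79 False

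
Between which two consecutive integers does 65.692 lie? 65 and 66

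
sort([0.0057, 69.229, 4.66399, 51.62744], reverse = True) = [69.229, 51.62744, 4.66399, 0.0057]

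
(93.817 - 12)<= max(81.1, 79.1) False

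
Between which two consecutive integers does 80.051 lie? 80 and 81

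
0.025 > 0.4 False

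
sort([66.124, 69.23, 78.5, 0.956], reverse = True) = [78.5, 69.23, 66.124, 0.956]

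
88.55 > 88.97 False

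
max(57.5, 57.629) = 57.629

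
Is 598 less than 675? Yes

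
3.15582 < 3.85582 True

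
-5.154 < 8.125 True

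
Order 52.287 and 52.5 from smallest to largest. 52.287,52.5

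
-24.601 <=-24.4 True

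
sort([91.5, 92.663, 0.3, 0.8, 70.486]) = [0.3, 0.8, 70.486, 91.5, 92.663]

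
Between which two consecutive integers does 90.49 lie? 90 and 91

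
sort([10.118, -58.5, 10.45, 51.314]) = [-58.5, 10.118, 10.45, 51.314]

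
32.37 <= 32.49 True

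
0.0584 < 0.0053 False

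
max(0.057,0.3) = 0.3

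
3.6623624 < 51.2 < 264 True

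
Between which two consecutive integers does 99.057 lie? 99 and 100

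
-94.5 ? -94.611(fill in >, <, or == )>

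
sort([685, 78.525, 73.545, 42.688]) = [42.688, 73.545, 78.525, 685]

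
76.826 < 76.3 False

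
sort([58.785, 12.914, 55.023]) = [12.914, 55.023, 58.785]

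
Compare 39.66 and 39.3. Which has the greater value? 39.66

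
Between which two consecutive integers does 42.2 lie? 42 and 43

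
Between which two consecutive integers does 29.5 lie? 29 and 30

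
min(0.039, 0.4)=0.039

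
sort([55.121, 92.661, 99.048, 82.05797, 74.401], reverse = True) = [99.048, 92.661, 82.05797, 74.401, 55.121]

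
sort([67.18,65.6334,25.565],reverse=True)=[67.18,65.6334,25.565]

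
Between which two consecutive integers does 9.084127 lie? 9 and 10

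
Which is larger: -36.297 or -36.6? -36.297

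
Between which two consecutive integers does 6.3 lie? 6 and 7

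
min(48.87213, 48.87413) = 48.87213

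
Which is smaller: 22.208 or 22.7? 22.208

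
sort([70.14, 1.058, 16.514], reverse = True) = [70.14, 16.514, 1.058]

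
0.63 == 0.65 False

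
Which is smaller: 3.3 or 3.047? 3.047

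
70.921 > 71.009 False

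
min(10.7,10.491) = 10.491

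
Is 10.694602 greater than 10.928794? No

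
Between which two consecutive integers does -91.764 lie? -92 and -91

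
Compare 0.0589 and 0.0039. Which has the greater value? 0.0589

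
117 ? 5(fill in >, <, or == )>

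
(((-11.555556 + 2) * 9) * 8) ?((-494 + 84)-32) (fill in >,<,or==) <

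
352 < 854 True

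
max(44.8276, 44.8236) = 44.8276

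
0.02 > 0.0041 True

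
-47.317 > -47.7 True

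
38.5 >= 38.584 False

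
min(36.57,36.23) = 36.23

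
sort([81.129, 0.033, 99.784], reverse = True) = [99.784, 81.129, 0.033]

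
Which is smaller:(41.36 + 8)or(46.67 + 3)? (41.36 + 8)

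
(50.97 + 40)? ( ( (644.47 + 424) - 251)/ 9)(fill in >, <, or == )>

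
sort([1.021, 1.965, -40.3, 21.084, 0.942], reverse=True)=[21.084, 1.965, 1.021, 0.942, -40.3]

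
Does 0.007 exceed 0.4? No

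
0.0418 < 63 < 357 True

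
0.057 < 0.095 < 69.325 True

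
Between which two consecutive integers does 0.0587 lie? 0 and 1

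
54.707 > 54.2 True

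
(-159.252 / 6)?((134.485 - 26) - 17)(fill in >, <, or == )<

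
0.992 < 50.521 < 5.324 False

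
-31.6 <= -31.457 True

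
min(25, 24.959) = 24.959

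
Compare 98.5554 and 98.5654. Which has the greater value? 98.5654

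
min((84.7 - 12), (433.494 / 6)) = 72.249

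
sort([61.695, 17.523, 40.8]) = [17.523, 40.8, 61.695]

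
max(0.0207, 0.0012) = 0.0207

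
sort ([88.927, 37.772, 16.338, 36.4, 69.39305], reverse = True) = [88.927, 69.39305, 37.772, 36.4, 16.338]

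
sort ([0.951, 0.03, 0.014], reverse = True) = [0.951, 0.03, 0.014]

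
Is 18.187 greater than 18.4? No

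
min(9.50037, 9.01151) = 9.01151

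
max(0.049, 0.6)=0.6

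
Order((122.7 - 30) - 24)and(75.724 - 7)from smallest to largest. ((122.7 - 30) - 24), (75.724 - 7)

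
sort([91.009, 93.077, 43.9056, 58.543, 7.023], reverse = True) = [93.077, 91.009, 58.543, 43.9056, 7.023]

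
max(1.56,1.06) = 1.56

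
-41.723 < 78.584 True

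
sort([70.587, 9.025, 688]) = [9.025, 70.587, 688]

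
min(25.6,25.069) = 25.069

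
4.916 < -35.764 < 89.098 False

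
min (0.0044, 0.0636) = 0.0044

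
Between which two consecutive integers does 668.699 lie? 668 and 669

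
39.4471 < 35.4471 False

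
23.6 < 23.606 True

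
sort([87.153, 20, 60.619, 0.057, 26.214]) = [0.057, 20, 26.214, 60.619, 87.153]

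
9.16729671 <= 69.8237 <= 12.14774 False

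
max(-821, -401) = -401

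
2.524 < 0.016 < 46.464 False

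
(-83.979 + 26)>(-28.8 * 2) False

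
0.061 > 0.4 False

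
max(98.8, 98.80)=98.80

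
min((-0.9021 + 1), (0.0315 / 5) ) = 0.0063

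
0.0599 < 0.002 False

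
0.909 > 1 False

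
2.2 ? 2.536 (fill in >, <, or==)<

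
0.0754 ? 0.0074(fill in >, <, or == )>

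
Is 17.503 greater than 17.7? No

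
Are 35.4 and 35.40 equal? Yes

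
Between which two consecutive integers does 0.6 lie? 0 and 1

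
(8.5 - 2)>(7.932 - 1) False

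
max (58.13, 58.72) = 58.72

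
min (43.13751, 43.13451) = 43.13451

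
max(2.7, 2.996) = 2.996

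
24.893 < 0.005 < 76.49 False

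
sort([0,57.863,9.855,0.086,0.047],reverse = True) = [57.863,9.855,0.086,0.047,0]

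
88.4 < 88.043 False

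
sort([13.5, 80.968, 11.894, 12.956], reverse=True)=[80.968, 13.5, 12.956, 11.894]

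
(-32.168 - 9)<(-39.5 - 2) False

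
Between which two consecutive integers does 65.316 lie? 65 and 66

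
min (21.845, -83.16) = -83.16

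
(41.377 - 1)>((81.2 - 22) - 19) True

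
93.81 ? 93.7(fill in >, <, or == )>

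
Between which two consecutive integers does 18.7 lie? 18 and 19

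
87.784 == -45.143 False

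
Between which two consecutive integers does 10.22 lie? 10 and 11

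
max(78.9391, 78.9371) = 78.9391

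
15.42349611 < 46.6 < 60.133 True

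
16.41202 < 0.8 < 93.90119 False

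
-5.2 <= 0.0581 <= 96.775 True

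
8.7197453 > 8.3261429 True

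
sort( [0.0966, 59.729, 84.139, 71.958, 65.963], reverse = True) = [84.139, 71.958, 65.963, 59.729, 0.0966]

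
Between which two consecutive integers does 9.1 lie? 9 and 10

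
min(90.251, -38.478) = -38.478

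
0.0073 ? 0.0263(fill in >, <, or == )<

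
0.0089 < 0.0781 True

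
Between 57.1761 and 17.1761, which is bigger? 57.1761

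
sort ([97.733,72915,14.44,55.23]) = [14.44,55.23,97.733,72915]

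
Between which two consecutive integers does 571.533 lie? 571 and 572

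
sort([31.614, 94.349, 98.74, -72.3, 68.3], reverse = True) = [98.74, 94.349, 68.3, 31.614, -72.3]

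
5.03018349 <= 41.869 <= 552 True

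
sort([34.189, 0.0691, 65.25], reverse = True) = [65.25, 34.189, 0.0691]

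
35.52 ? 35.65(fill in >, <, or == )<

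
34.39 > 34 True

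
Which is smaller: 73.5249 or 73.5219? 73.5219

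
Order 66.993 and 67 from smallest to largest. 66.993, 67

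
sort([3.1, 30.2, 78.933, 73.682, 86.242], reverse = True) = [86.242, 78.933, 73.682, 30.2, 3.1]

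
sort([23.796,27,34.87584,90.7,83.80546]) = [23.796,27,34.87584,83.80546,90.7]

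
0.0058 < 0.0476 True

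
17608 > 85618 False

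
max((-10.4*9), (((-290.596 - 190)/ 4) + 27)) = -93.149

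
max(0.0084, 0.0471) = 0.0471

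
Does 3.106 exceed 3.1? Yes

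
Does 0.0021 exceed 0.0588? No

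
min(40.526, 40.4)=40.4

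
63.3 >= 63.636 False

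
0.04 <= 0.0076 False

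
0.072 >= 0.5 False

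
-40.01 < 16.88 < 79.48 True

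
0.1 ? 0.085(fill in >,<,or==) >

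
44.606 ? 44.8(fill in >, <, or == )<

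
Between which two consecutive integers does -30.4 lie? -31 and -30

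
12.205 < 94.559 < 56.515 False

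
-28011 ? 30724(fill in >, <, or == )<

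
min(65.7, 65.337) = 65.337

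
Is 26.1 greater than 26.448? No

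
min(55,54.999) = 54.999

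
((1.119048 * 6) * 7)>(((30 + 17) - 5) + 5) True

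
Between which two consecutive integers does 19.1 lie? 19 and 20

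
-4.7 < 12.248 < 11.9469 False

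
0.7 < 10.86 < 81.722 True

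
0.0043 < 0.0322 True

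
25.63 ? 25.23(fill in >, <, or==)>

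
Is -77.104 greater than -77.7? Yes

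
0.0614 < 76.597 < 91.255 True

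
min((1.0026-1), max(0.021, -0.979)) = 0.0026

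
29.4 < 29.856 True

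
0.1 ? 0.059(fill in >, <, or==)>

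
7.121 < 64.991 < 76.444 True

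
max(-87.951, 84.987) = 84.987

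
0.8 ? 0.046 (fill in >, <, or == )>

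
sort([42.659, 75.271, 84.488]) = [42.659, 75.271, 84.488]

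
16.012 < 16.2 True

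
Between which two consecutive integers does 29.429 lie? 29 and 30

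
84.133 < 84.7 True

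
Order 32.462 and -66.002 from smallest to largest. -66.002,32.462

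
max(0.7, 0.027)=0.7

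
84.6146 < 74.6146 False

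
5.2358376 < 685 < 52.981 False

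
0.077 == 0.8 False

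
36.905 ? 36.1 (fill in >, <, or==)>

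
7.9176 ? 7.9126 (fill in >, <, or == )>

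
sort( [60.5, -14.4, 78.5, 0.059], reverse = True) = [78.5, 60.5, 0.059, -14.4]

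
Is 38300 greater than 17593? Yes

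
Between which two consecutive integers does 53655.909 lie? 53655 and 53656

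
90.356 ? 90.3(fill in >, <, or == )>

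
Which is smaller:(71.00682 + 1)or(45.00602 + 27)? (45.00602 + 27)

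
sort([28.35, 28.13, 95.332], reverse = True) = [95.332, 28.35, 28.13]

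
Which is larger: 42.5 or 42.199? 42.5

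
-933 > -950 True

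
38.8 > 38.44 True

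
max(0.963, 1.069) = 1.069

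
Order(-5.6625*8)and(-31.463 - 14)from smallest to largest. (-31.463 - 14), (-5.6625*8)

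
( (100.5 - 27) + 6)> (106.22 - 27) True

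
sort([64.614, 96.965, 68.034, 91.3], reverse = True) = [96.965, 91.3, 68.034, 64.614]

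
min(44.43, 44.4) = 44.4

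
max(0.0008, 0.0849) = 0.0849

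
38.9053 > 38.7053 True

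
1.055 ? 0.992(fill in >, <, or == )>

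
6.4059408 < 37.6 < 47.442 True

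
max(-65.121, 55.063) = 55.063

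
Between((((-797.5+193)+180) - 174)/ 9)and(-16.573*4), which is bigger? (-16.573*4)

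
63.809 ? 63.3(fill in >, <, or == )>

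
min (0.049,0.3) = 0.049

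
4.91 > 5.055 False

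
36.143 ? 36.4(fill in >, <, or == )<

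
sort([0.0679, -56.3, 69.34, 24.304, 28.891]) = [-56.3, 0.0679, 24.304, 28.891, 69.34]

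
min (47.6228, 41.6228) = 41.6228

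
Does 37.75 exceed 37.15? Yes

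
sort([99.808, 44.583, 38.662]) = [38.662, 44.583, 99.808]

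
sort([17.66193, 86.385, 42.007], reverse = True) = [86.385, 42.007, 17.66193]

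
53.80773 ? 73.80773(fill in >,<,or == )<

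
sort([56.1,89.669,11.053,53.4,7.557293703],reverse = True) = [89.669,56.1,53.4,11.053,7.557293703]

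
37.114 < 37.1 False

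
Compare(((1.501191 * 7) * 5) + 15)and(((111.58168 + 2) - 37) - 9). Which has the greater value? (((111.58168 + 2) - 37) - 9)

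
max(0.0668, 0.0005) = 0.0668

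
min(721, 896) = 721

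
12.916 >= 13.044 False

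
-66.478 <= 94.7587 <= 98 True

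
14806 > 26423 False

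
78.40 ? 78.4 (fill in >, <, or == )==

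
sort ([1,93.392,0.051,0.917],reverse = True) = [93.392,1,0.917,0.051]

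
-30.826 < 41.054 True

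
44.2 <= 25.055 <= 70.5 False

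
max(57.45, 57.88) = 57.88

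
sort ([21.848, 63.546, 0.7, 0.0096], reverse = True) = [63.546, 21.848, 0.7, 0.0096]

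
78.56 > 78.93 False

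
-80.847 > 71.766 False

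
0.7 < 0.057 False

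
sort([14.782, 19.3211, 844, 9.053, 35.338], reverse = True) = [844, 35.338, 19.3211, 14.782, 9.053]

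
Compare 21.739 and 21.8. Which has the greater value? 21.8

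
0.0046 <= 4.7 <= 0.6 False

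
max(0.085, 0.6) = 0.6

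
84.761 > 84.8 False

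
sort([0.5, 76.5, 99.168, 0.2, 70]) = [0.2, 0.5, 70, 76.5, 99.168]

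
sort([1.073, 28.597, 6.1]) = [1.073, 6.1, 28.597]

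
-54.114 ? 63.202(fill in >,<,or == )<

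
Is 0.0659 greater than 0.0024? Yes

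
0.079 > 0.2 False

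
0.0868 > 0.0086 True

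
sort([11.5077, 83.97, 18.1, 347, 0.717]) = [0.717, 11.5077, 18.1, 83.97, 347]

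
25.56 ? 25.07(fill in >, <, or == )>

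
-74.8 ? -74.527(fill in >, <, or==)<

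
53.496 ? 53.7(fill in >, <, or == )<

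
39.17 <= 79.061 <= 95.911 True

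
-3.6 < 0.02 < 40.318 True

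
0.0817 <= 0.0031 False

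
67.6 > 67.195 True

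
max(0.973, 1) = 1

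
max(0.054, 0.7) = 0.7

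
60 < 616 True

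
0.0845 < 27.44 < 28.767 True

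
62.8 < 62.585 False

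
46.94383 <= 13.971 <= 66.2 False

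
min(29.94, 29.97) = 29.94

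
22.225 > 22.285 False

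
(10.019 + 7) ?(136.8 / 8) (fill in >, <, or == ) <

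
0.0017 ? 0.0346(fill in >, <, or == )<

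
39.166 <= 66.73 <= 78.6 True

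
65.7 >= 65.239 True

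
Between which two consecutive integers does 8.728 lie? 8 and 9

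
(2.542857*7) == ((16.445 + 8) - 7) False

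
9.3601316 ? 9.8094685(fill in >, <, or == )<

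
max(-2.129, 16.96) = 16.96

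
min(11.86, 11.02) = 11.02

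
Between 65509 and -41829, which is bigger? 65509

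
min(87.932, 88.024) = 87.932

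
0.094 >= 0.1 False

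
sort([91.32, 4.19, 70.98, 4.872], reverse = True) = [91.32, 70.98, 4.872, 4.19]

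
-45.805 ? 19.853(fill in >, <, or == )<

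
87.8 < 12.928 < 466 False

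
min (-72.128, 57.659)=-72.128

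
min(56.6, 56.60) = 56.6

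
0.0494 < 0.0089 False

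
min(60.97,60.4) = 60.4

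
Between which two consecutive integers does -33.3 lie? -34 and -33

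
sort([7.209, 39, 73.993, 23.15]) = [7.209, 23.15, 39, 73.993]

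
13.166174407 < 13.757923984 True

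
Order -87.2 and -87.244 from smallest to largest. -87.244, -87.2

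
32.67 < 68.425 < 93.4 True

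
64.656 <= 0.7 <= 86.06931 False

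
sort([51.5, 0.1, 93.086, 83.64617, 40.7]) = [0.1, 40.7, 51.5, 83.64617, 93.086]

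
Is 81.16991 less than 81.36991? Yes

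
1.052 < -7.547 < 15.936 False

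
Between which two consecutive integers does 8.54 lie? 8 and 9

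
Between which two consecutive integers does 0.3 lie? 0 and 1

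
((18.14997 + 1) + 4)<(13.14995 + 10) False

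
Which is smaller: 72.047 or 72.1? 72.047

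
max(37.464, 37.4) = 37.464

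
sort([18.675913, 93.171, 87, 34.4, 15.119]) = [15.119, 18.675913, 34.4, 87, 93.171]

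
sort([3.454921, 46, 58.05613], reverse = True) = [58.05613, 46, 3.454921]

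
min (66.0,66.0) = 66.0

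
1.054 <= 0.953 False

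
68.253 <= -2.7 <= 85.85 False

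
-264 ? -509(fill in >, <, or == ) >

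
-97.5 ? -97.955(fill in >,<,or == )>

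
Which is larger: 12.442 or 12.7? 12.7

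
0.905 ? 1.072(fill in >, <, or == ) <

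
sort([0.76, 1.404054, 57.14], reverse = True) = [57.14, 1.404054, 0.76]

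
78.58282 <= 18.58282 False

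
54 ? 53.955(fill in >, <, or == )>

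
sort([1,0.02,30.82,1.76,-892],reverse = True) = [30.82,1.76,1,0.02,-892]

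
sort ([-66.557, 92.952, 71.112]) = [-66.557, 71.112, 92.952]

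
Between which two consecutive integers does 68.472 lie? 68 and 69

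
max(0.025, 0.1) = 0.1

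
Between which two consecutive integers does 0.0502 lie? 0 and 1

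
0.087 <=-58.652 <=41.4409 False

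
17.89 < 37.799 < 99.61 True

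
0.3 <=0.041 False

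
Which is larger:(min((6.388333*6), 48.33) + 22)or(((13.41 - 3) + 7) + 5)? (min((6.388333*6), 48.33) + 22)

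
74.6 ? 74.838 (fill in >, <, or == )<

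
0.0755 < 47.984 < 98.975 True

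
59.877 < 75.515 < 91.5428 True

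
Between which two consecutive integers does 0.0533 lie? 0 and 1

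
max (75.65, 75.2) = 75.65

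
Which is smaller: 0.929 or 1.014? 0.929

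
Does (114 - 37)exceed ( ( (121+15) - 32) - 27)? No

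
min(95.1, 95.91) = 95.1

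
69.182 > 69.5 False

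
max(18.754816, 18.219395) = 18.754816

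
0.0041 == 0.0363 False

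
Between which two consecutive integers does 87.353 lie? 87 and 88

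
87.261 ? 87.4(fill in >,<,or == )<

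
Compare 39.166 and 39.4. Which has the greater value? 39.4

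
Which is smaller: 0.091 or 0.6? 0.091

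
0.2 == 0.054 False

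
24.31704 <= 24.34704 True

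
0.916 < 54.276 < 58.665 True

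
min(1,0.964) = 0.964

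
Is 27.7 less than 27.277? No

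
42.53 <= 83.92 True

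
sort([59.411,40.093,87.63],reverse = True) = [87.63,59.411,40.093]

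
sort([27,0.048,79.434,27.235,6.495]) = [0.048,6.495,27,27.235,79.434]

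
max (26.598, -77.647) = 26.598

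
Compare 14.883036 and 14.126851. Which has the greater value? 14.883036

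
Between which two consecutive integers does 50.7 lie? 50 and 51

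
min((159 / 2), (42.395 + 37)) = 79.395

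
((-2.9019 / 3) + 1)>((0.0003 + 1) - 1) True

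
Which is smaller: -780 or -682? -780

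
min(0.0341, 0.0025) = 0.0025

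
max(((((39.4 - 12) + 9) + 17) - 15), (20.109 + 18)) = 38.4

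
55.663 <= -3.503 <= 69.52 False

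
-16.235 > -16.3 True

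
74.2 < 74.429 True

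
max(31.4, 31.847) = 31.847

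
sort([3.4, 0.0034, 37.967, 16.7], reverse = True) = [37.967, 16.7, 3.4, 0.0034]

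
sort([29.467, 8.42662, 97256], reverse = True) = [97256, 29.467, 8.42662]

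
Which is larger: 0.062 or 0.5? 0.5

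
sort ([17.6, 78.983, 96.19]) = [17.6, 78.983, 96.19]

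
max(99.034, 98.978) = 99.034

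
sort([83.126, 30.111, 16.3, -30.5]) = [-30.5, 16.3, 30.111, 83.126]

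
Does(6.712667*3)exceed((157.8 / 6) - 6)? No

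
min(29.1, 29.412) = 29.1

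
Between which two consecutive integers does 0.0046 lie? 0 and 1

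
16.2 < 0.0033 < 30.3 False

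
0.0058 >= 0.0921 False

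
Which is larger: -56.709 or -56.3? -56.3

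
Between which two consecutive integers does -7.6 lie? -8 and -7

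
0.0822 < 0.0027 False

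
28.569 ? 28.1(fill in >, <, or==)>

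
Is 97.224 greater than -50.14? Yes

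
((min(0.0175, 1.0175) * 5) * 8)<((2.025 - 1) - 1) False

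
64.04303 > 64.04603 False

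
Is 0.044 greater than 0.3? No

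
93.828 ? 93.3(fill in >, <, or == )>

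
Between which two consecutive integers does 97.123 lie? 97 and 98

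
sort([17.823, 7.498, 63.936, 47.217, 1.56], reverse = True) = [63.936, 47.217, 17.823, 7.498, 1.56]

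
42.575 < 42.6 True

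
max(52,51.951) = 52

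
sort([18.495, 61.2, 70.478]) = [18.495, 61.2, 70.478]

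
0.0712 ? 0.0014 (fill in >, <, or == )>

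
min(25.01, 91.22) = 25.01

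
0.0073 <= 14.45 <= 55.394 True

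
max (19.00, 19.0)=19.0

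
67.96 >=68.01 False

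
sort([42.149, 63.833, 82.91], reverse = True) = [82.91, 63.833, 42.149]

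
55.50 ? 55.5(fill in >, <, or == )==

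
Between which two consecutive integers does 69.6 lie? 69 and 70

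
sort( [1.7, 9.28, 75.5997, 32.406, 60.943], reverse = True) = [75.5997, 60.943, 32.406, 9.28, 1.7]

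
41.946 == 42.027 False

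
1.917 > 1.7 True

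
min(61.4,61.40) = 61.4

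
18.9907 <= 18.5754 False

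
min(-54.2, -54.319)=-54.319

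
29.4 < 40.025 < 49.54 True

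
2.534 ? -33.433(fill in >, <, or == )>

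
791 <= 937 True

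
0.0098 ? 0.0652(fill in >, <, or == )<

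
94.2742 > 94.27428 False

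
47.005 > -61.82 True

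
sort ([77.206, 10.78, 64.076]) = [10.78, 64.076, 77.206]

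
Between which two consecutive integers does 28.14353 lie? 28 and 29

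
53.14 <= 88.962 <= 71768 True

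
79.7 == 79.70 True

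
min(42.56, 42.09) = 42.09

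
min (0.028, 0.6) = 0.028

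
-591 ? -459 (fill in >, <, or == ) <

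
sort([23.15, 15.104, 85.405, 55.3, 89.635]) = [15.104, 23.15, 55.3, 85.405, 89.635]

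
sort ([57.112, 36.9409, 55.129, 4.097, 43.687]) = [4.097, 36.9409, 43.687, 55.129, 57.112]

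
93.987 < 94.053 True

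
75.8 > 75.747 True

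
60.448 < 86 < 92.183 True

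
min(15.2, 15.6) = 15.2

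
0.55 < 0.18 False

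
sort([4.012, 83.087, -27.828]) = [-27.828, 4.012, 83.087]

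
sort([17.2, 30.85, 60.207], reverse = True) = [60.207, 30.85, 17.2]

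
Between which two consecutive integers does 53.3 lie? 53 and 54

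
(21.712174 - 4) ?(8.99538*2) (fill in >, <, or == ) <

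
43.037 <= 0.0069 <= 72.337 False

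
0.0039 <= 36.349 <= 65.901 True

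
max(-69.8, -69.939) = -69.8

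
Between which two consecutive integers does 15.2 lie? 15 and 16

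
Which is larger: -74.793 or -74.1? -74.1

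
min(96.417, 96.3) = 96.3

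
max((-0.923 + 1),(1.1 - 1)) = 0.1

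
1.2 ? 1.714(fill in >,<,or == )<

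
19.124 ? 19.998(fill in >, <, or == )<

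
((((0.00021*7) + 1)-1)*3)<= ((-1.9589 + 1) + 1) True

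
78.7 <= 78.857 True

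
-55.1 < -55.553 False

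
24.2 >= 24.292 False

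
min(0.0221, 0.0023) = 0.0023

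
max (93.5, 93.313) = 93.5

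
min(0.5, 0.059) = 0.059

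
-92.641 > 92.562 False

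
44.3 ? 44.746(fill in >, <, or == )<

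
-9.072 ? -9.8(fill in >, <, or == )>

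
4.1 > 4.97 False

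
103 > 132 False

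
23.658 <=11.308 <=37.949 False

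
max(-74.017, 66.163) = 66.163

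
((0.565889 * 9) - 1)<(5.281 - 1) True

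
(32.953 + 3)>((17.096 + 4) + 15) False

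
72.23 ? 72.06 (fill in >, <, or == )>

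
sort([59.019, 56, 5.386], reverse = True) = [59.019, 56, 5.386]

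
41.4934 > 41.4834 True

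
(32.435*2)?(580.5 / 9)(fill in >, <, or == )>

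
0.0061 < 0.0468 True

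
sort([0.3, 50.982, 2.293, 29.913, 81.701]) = [0.3, 2.293, 29.913, 50.982, 81.701]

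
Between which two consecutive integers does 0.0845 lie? 0 and 1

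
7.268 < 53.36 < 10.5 False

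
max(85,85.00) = 85.00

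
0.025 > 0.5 False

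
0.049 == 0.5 False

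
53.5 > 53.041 True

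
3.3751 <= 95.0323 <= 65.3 False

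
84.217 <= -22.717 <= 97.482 False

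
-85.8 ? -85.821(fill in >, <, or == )>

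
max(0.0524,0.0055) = 0.0524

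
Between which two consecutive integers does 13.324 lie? 13 and 14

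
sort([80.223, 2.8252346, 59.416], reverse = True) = [80.223, 59.416, 2.8252346]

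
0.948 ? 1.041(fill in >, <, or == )<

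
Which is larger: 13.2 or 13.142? 13.2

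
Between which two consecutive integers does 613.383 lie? 613 and 614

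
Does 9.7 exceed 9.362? Yes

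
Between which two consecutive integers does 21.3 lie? 21 and 22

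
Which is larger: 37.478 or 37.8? 37.8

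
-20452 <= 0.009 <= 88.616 True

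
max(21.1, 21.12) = 21.12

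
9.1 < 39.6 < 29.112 False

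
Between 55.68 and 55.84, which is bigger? 55.84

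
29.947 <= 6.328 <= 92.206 False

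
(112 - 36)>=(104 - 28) True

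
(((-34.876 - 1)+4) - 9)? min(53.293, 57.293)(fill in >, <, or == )<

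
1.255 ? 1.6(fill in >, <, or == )<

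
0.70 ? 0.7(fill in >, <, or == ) ==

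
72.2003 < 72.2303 True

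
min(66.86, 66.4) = 66.4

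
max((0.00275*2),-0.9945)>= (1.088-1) False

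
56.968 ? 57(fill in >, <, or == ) <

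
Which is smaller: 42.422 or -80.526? -80.526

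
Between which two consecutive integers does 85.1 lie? 85 and 86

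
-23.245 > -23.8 True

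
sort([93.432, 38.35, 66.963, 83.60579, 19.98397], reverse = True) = [93.432, 83.60579, 66.963, 38.35, 19.98397]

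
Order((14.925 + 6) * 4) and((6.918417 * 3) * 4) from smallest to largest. ((6.918417 * 3) * 4), ((14.925 + 6) * 4)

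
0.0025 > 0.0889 False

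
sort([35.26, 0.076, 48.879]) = [0.076, 35.26, 48.879]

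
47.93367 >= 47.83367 True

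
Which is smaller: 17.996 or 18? 17.996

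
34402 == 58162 False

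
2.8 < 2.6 False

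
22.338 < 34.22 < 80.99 True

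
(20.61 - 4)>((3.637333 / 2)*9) True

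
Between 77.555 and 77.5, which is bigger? 77.555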